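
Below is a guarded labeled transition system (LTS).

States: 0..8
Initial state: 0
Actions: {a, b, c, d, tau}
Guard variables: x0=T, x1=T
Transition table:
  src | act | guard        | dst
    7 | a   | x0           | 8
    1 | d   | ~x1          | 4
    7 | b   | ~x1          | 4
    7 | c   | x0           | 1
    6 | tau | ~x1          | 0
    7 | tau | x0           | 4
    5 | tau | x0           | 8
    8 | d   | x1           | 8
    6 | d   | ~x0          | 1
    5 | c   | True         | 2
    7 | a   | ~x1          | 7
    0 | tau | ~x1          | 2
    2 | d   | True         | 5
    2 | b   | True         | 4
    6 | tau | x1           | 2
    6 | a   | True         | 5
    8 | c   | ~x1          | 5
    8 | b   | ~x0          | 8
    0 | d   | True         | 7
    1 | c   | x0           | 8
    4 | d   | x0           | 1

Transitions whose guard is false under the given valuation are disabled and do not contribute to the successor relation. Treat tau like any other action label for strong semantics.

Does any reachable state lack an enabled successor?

Reach set: {0,1,4,7,8}
  0: d→7  [1 exit(s)]
  1: c→8  [1 exit(s)]
  4: d→1  [1 exit(s)]
  7: a→8  c→1  tau→4  [3 exit(s)]
  8: d→8  [1 exit(s)]

Answer: DEADLOCK-FREE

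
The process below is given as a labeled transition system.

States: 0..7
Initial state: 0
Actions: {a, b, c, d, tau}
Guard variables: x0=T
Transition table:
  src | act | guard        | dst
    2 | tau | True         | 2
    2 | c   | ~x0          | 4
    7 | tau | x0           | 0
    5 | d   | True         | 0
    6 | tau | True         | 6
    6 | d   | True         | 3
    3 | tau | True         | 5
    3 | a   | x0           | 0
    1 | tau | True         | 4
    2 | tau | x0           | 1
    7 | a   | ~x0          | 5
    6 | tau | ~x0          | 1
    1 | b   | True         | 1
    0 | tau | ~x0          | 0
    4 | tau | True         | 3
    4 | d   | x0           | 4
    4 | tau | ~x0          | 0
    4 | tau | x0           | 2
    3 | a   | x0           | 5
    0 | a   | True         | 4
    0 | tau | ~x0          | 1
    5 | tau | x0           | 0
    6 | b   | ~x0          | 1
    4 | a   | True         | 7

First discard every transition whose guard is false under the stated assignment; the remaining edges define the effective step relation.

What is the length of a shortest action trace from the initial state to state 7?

Answer: 2

Analysis:
Breadth-first toward 7:
  Layer 0: {0}
  Layer 1: {4}
  Layer 2: {2,3,7}
depth(7)=2, e.g. a·a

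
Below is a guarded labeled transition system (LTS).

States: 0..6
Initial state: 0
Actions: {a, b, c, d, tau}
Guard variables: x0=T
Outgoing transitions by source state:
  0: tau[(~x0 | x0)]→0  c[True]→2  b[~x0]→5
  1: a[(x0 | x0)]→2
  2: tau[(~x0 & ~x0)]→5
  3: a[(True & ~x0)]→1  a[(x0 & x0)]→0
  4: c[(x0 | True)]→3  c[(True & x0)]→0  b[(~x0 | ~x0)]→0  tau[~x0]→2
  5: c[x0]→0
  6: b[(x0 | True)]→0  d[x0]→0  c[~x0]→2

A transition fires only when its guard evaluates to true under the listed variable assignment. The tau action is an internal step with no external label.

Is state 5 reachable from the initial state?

Answer: UNREACHABLE

Analysis:
After dropping false guards: 9 live edges.
depth 0: {0}
depth 1: {2}  cumulative {0,2}
R = {0,2}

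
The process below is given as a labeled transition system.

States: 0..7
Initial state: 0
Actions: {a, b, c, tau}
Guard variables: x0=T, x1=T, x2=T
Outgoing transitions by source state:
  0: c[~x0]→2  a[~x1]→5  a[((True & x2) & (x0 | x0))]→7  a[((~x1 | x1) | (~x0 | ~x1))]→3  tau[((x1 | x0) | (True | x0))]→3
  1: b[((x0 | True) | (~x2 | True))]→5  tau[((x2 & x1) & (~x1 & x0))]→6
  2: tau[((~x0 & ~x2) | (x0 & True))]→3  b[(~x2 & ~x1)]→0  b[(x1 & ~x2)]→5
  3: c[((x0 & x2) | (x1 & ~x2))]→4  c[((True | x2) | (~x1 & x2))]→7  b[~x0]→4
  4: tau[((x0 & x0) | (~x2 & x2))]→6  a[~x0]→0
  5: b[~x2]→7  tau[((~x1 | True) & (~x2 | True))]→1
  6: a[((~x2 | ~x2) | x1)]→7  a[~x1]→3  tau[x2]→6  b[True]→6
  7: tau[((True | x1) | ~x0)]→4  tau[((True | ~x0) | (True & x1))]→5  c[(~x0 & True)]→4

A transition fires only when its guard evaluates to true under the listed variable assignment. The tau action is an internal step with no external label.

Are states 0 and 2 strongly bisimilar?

Bisimulation quotient by refinement:
  π0 = {{0,1,2,3,4,5,6,7}}
  π1 = {{0},{1},{2,4,5,7},{3},{6}}
  π2 = {{0},{1},{2},{3},{4},{5},{6},{7}}
Fixed point at round 3; 8 class(es).
class of 0: {0}; class of 2: {2}

Answer: NOT BISIMILAR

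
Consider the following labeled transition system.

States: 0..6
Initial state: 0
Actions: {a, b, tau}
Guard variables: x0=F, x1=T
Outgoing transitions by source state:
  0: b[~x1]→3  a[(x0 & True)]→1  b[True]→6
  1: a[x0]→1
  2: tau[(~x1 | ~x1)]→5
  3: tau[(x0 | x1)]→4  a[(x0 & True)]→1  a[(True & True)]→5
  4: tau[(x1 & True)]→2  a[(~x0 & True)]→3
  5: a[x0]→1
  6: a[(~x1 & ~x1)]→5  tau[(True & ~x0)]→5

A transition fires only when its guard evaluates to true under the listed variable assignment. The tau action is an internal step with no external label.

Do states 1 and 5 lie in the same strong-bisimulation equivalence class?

Compute ~ classes (split until stable):
  round 0: {{0,1,2,3,4,5,6}}
  round 1: {{0},{1,2,5},{3,4},{6}}
  round 2: {{0},{1,2,5},{3},{4},{6}}
Fixed point at round 3; 5 class(es).
class of 1: {1,2,5}; class of 5: {1,2,5}

Answer: BISIMILAR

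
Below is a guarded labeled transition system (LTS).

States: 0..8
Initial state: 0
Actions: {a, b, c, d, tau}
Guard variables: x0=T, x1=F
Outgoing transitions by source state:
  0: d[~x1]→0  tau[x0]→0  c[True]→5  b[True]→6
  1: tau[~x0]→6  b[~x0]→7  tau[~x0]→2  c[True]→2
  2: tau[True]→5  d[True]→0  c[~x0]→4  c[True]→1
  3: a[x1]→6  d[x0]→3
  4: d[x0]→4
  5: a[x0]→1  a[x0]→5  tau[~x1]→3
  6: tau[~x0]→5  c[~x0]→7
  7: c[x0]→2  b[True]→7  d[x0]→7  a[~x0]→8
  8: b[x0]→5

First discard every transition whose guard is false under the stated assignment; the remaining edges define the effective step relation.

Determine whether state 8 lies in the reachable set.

After dropping false guards: 17 live edges.
depth 0: {0}
depth 1: {5,6}  now seen {0,5,6}
depth 2: {1,3}  now seen {0,1,3,5,6}
depth 3: {2}  now seen {0,1,2,3,5,6}
Reach set: {0,1,2,3,5,6}

Answer: UNREACHABLE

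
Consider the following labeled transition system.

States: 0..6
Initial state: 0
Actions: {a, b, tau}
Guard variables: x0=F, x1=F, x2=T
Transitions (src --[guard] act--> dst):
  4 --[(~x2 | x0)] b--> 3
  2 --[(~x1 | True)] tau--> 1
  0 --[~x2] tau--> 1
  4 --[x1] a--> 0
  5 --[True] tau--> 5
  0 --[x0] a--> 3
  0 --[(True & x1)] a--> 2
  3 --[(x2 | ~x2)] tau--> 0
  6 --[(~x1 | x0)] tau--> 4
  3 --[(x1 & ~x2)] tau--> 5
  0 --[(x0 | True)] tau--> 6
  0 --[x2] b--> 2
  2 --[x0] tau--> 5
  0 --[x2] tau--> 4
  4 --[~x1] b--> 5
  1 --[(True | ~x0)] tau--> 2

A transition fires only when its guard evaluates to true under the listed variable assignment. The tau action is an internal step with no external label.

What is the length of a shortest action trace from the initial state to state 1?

Layered search for 1:
  L0 = {0}
  L1 = {2,4,6}
  L2 = {1,5}
1 enters at depth 2; path b·tau

Answer: 2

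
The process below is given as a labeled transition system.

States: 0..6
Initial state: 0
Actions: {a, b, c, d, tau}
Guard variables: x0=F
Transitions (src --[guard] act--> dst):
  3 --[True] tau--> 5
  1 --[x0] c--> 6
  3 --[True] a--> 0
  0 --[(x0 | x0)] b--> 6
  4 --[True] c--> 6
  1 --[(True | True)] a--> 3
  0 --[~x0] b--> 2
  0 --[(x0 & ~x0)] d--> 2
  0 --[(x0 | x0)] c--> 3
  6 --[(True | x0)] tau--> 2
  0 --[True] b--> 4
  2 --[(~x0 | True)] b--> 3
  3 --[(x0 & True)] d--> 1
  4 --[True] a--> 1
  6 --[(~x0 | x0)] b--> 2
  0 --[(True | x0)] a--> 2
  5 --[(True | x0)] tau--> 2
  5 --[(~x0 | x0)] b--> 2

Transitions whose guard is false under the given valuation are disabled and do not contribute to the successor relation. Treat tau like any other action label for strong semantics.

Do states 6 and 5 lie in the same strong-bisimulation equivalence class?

Bisimulation quotient by refinement:
  round 0: {{0,1,2,3,4,5,6}}
  round 1: {{0},{1},{2},{3},{4},{5,6}}
6 equivalence class(es) (converged in 2)
class of 6: {5,6}; class of 5: {5,6}

Answer: BISIMILAR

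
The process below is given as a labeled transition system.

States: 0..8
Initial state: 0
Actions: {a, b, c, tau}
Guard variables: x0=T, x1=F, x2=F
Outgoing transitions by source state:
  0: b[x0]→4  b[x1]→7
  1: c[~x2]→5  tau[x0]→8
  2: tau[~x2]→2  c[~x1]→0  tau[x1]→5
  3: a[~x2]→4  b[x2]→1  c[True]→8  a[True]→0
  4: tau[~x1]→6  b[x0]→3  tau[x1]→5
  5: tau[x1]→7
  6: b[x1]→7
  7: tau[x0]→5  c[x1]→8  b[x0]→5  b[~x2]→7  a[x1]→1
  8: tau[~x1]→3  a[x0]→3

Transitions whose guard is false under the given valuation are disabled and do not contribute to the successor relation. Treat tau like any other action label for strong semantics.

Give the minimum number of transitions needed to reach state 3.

Layered search for 3:
  depth 0: {0}
  depth 1: {4}
  depth 2: {3,6}
depth(3)=2, e.g. b·b

Answer: 2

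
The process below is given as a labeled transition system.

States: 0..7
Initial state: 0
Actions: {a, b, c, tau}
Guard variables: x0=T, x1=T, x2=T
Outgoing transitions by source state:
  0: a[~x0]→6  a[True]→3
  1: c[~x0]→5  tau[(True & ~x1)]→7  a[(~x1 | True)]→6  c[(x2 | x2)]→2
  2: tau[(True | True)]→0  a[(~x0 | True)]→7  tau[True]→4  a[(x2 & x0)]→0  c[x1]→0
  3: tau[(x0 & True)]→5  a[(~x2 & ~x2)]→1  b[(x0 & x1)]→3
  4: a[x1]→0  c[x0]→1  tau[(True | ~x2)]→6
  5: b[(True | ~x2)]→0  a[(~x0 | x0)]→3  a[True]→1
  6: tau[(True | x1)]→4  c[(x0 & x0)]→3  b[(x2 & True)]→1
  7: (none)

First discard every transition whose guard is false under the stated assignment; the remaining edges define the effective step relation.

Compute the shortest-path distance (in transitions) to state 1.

BFS to 1:
  depth 0: {0}
  depth 1: {3}
  depth 2: {5}
  depth 3: {1}
1 enters at depth 3; path a·tau·a

Answer: 3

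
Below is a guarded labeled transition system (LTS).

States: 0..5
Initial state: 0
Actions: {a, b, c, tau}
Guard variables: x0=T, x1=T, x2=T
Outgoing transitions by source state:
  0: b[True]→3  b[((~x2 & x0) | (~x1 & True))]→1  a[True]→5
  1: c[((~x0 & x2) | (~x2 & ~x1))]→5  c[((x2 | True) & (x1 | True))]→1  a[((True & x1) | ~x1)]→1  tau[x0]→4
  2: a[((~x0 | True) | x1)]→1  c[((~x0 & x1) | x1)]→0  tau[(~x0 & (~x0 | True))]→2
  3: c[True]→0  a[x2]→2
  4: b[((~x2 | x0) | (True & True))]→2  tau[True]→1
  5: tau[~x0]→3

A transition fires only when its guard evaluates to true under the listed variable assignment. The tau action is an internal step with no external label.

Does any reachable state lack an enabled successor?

R = {0,1,2,3,4,5}
  0: a→5  b→3  [2 out]
  1: a→1  c→1  tau→4  [3 out]
  2: a→1  c→0  [2 out]
  3: a→2  c→0  [2 out]
  4: b→2  tau→1  [2 out]
  5: ∅  [deadlock]
Path to 5: a

Answer: DEADLOCK at state 5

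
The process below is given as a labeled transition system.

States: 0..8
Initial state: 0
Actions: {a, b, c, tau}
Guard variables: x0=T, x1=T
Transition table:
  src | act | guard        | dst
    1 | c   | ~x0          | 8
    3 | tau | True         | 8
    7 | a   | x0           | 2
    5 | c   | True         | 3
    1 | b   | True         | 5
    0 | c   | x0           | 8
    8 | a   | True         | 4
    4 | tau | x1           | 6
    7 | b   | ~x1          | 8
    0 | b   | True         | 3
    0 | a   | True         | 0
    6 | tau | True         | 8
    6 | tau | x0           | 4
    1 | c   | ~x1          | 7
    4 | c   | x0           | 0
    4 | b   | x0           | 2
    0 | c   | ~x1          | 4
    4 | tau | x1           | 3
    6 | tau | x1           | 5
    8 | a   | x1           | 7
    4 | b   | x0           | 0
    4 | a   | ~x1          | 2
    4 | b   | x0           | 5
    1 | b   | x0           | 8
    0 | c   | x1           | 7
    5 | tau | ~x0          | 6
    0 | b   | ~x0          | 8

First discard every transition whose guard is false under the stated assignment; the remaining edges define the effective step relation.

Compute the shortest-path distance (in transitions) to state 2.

BFS to 2:
  depth 0: {0}
  depth 1: {3,7,8}
  depth 2: {2,4}
2 enters at depth 2; path c·a

Answer: 2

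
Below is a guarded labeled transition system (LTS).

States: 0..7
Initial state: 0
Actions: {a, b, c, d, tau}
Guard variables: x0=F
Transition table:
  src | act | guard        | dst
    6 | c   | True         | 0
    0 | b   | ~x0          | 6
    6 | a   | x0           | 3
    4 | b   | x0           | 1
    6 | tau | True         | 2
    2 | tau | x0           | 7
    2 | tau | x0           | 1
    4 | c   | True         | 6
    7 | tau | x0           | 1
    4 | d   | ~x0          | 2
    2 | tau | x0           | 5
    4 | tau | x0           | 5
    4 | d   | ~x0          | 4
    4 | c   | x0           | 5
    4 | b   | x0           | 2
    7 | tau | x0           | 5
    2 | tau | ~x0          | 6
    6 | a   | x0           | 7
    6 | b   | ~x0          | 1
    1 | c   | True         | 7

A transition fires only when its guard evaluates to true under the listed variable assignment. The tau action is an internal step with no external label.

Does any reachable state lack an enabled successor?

R = {0,1,2,6,7}
  0: b→6  [1 out]
  1: c→7  [1 out]
  2: tau→6  [1 out]
  6: b→1  c→0  tau→2  [3 out]
  7: ∅  [deadlock]
Path to 7: b·b·c

Answer: DEADLOCK at state 7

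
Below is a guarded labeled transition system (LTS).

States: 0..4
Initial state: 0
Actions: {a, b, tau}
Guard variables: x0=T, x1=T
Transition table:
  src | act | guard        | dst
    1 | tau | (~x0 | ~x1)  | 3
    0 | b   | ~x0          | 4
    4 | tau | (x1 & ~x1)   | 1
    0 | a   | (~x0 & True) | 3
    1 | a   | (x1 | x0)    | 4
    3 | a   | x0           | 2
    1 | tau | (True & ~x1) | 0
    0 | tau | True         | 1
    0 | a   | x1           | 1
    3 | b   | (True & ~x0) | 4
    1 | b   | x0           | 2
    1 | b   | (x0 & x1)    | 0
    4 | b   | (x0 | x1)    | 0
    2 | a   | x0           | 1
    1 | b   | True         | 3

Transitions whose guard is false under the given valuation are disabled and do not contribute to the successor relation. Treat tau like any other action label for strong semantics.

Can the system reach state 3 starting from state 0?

9 transition(s) survive guard evaluation.
Layer 0: {0}
Layer 1: {1}  now seen {0,1}
Layer 2: {2,3,4}  now seen {0,1,2,3,4}
Reachable = {0,1,2,3,4}
witness 3: tau·b

Answer: REACHABLE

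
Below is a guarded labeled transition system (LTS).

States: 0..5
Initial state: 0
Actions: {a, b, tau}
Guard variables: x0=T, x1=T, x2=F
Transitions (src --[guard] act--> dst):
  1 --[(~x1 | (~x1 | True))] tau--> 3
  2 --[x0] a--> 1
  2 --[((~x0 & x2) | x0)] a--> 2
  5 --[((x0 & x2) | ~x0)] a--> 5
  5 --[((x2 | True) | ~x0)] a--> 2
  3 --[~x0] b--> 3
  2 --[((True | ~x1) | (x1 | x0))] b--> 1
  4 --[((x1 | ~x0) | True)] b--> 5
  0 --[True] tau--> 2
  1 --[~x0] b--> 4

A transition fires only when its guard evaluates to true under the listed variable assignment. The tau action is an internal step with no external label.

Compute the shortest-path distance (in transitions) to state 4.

Answer: UNREACHABLE

Trace:
Breadth-first toward 4:
  Layer 0: {0}
  Layer 1: {2}
  Layer 2: {1}
  Layer 3: {3}
4 never appears.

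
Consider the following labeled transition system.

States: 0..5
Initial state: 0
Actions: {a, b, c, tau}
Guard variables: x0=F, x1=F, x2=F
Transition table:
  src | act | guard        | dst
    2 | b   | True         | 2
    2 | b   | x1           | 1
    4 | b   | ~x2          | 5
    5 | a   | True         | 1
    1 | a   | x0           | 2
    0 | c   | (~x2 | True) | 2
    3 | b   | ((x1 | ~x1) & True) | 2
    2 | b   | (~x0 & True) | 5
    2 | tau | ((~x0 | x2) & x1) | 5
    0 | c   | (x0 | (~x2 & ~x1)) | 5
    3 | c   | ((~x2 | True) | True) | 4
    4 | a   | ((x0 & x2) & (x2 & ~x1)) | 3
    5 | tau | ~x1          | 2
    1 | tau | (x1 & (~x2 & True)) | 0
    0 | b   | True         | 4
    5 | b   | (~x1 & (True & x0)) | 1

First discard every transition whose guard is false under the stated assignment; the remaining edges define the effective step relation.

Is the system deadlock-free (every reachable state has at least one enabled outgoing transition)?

Reachable = {0,1,2,4,5}
  0: b→4  c→2  c→5  [3 out]
  1: ∅  [no exit]
  2: b→2  b→5  [2 out]
  4: b→5  [1 out]
  5: a→1  tau→2  [2 out]
witness 1: c·a

Answer: DEADLOCK at state 1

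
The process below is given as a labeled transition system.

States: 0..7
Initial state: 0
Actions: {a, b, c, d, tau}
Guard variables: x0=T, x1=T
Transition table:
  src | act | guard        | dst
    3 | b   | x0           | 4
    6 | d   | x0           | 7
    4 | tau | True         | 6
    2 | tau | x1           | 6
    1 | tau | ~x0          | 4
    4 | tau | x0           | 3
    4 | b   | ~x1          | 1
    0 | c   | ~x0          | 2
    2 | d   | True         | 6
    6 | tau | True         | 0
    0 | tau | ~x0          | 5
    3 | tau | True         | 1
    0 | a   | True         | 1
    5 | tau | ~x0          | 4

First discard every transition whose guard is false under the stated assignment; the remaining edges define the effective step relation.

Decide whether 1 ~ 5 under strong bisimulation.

Compute ~ classes (split until stable):
  P[0] = {{0,1,2,3,4,5,6,7}}
  P[1] = {{0},{1,5,7},{2,6},{3},{4}}
  P[2] = {{0},{1,5,7},{2},{3},{4},{6}}
6 equivalence class(es) (converged in 3)
class of 1: {1,5,7}; class of 5: {1,5,7}

Answer: BISIMILAR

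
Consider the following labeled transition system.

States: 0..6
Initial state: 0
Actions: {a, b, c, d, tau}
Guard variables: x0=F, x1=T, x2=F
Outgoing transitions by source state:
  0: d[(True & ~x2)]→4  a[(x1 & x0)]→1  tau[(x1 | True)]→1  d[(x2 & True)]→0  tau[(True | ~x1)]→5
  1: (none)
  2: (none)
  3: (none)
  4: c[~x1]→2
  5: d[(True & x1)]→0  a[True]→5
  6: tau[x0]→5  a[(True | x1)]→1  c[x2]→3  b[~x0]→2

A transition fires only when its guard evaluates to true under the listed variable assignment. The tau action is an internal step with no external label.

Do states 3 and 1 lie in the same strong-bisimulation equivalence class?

Answer: BISIMILAR

Trace:
Refine partition for ~:
  round 0: {{0,1,2,3,4,5,6}}
  round 1: {{0},{1,2,3,4},{5},{6}}
Fixed point at round 2; 4 class(es).
class of 3: {1,2,3,4}; class of 1: {1,2,3,4}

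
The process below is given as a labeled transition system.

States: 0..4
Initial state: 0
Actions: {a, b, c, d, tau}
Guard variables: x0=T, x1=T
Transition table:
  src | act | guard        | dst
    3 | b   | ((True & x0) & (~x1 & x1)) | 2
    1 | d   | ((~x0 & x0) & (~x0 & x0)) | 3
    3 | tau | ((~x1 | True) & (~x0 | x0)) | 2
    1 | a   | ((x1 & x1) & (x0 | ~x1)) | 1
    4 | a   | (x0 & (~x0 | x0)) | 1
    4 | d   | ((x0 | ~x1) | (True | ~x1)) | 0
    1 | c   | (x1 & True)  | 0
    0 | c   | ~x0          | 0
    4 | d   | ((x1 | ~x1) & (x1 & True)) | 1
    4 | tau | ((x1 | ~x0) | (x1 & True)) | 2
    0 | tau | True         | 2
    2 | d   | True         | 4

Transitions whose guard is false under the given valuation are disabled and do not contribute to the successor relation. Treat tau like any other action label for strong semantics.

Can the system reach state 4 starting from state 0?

Answer: REACHABLE

Analysis:
9 transition(s) survive guard evaluation.
L0 = {0}
L1 = {2}  total {0,2}
L2 = {4}  total {0,2,4}
L3 = {1}  total {0,1,2,4}
Reachable = {0,1,2,4}
witness 4: tau·d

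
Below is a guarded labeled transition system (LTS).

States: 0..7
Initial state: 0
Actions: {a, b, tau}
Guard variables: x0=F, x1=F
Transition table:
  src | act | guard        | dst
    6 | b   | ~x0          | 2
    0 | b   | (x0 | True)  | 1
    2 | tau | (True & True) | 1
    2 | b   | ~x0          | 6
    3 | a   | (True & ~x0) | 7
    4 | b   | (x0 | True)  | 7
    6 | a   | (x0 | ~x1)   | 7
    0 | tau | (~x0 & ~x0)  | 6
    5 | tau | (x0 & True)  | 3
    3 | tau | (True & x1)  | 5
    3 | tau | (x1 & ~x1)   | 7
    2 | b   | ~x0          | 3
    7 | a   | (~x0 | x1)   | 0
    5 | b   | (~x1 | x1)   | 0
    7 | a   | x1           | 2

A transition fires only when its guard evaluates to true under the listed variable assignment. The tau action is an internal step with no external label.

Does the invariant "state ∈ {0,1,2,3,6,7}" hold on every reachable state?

Answer: INVARIANT HOLDS

Analysis:
Safe = {0,1,2,3,6,7}
Reachable = {0,1,2,3,6,7}
  0: ok
  1: ok
  2: ok
  3: ok
  6: ok
  7: ok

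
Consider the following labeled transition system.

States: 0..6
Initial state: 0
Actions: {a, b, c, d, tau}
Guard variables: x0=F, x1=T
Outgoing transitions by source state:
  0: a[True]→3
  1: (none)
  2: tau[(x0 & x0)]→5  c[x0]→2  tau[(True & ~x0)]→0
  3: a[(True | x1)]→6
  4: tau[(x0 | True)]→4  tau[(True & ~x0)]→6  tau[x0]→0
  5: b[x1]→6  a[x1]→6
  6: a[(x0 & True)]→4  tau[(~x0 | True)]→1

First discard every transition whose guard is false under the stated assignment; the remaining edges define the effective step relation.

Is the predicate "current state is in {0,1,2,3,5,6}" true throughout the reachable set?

Safe = {0,1,2,3,5,6}
R = {0,1,3,6}
  0: ok
  1: ok
  3: ok
  6: ok

Answer: INVARIANT HOLDS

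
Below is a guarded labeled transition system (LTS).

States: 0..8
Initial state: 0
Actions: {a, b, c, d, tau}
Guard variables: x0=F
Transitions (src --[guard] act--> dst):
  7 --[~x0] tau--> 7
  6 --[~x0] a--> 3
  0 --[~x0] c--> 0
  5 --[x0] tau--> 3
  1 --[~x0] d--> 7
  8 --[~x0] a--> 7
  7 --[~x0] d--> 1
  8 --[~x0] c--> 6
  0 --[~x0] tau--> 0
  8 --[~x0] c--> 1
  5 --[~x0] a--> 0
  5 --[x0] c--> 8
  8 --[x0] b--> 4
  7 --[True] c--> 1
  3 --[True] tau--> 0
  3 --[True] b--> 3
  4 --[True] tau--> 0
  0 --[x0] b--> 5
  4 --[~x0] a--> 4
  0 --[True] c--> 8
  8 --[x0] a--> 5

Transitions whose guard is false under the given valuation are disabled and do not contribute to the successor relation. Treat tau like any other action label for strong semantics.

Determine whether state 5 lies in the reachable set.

Answer: UNREACHABLE

Analysis:
After dropping false guards: 16 live edges.
depth 0: {0}
depth 1: {8}  now seen {0,8}
depth 2: {1,6,7}  now seen {0,1,6,7,8}
depth 3: {3}  now seen {0,1,3,6,7,8}
Reachable = {0,1,3,6,7,8}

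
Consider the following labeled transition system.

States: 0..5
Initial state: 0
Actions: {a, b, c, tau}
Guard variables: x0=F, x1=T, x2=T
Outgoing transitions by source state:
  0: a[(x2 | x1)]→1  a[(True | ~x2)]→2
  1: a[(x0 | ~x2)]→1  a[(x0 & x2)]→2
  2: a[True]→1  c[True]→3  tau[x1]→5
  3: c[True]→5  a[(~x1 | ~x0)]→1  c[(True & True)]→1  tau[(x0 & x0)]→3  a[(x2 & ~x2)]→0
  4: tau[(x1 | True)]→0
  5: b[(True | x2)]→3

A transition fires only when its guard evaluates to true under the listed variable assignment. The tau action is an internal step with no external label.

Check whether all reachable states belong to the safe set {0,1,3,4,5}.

Allowed set {0,1,3,4,5}
Reach set: {0,1,2,3,5}
  0: ok
  1: ok
  2: outside
  3: ok
  5: ok
witness against invariant: a → 2

Answer: INVARIANT VIOLATED at state 2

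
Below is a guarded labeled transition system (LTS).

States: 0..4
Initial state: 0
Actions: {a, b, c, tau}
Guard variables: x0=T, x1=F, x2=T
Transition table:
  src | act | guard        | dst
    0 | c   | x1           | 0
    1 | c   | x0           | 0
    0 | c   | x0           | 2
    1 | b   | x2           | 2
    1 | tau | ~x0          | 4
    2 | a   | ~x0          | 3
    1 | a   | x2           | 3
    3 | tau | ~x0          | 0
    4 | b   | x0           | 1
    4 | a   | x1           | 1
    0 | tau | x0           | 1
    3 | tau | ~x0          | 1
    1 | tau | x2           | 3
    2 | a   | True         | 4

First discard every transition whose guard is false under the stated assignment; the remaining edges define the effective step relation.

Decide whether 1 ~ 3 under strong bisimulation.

Bisimulation quotient by refinement:
  P[0] = {{0,1,2,3,4}}
  P[1] = {{0},{1},{2},{3},{4}}
stable after 2 split(s): 5 block(s)
class of 1: {1}; class of 3: {3}

Answer: NOT BISIMILAR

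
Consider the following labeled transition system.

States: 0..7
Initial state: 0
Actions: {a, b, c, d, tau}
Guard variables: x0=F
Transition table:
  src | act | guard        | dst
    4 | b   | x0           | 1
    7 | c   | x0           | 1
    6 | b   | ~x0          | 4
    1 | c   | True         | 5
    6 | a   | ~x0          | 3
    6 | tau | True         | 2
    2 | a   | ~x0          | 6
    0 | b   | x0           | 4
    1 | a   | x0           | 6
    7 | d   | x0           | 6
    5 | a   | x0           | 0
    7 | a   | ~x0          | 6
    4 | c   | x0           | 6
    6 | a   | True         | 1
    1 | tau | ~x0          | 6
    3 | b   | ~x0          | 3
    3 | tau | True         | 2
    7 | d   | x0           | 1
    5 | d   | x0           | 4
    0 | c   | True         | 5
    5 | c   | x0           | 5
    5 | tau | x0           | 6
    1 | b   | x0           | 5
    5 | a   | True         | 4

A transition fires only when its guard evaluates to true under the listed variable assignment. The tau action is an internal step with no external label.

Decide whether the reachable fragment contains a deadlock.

Reach set: {0,4,5}
  0: c→5  [1 out]
  4: ∅  [STUCK]
  5: a→4  [1 out]
witness 4: c·a

Answer: DEADLOCK at state 4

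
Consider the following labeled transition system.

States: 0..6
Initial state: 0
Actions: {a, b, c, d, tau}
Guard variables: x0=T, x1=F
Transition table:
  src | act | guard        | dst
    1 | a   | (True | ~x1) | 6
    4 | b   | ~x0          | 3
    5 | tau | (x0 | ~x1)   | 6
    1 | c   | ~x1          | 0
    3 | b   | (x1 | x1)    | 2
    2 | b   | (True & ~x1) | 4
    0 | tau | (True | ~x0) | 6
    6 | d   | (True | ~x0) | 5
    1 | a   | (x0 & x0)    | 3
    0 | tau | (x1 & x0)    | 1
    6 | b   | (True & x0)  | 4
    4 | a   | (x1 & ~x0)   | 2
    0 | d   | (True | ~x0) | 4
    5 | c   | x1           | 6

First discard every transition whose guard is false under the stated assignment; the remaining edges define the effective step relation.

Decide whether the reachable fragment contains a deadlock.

Answer: DEADLOCK at state 4

Trace:
Reachable = {0,4,5,6}
  0: d→4  tau→6  [deg 2]
  4: ∅  [no exit]
  5: tau→6  [deg 1]
  6: b→4  d→5  [deg 2]
witness 4: d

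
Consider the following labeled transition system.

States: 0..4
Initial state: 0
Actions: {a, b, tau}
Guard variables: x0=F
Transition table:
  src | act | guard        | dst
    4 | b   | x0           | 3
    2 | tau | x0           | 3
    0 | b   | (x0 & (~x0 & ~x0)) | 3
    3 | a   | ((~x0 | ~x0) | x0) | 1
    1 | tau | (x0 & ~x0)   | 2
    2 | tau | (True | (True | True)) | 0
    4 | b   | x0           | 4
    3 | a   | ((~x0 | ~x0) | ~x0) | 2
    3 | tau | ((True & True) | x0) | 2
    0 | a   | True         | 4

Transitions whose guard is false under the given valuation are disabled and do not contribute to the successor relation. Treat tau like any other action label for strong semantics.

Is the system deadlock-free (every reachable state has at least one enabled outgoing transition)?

Reach set: {0,4}
  0: a→4  [1 exit(s)]
  4: ∅  [deadlock]
Path to 4: a

Answer: DEADLOCK at state 4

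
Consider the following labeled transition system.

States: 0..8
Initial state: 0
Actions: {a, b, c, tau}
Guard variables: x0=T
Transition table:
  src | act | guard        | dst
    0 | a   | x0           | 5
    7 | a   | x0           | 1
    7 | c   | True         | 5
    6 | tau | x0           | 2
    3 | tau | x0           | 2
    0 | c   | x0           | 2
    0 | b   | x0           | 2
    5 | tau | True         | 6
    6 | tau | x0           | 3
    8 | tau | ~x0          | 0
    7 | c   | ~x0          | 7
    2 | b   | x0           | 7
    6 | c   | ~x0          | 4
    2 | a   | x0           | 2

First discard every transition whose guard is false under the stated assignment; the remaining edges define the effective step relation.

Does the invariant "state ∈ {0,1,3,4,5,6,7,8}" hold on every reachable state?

Allowed set {0,1,3,4,5,6,7,8}
Reach set: {0,1,2,3,5,6,7}
  0: ✓
  1: ✓
  2: VIOLATES
  3: ✓
  5: ✓
  6: ✓
  7: ✓
counterexample path to 2: c

Answer: INVARIANT VIOLATED at state 2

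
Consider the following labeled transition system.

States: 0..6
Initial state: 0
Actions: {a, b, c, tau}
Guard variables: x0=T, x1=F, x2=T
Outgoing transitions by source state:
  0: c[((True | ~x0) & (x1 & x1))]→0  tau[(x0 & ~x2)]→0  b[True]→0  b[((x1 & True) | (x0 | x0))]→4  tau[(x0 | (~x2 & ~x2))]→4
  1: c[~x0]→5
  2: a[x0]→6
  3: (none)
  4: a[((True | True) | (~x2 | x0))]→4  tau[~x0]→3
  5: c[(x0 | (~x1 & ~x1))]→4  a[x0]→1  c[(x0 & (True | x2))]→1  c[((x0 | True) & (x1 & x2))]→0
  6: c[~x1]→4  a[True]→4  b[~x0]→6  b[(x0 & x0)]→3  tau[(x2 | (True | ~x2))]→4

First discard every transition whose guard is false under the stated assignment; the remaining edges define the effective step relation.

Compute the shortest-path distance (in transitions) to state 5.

Answer: UNREACHABLE

Analysis:
Layered search for 5:
  Layer 0: {0}
  Layer 1: {4}
5 never appears.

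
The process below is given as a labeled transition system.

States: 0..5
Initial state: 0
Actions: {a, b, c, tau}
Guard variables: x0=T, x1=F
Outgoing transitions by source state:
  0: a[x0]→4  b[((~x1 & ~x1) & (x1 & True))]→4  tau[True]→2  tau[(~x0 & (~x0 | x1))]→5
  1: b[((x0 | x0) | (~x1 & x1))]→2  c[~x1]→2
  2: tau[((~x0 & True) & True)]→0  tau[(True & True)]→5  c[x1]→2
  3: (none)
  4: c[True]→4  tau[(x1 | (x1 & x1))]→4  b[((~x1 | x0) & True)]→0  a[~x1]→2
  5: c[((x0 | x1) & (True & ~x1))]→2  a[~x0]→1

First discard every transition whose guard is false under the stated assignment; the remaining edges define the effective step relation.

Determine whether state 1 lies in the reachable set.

Answer: UNREACHABLE

Working:
After dropping false guards: 9 live edges.
Layer 0: {0}
Layer 1: {2,4}  cumulative {0,2,4}
Layer 2: {5}  cumulative {0,2,4,5}
Reachable = {0,2,4,5}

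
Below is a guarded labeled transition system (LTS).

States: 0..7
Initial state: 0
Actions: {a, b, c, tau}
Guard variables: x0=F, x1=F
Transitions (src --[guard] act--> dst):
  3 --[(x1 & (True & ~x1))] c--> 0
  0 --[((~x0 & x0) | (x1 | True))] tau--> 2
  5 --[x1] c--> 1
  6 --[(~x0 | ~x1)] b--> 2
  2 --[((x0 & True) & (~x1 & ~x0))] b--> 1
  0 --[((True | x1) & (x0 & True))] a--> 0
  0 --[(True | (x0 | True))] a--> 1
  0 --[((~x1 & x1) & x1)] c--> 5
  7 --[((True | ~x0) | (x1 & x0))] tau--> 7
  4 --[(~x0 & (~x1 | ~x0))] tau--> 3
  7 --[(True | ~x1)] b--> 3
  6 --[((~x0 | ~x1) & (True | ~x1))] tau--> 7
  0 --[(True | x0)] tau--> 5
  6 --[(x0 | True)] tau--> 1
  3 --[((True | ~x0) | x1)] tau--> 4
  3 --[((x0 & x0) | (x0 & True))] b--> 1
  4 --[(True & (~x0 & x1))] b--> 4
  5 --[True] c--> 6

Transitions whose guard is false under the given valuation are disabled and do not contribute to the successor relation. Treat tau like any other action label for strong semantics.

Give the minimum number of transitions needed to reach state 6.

Answer: 2

Analysis:
BFS to 6:
  depth 0: {0}
  depth 1: {1,2,5}
  depth 2: {6}
6 enters at depth 2; path tau·c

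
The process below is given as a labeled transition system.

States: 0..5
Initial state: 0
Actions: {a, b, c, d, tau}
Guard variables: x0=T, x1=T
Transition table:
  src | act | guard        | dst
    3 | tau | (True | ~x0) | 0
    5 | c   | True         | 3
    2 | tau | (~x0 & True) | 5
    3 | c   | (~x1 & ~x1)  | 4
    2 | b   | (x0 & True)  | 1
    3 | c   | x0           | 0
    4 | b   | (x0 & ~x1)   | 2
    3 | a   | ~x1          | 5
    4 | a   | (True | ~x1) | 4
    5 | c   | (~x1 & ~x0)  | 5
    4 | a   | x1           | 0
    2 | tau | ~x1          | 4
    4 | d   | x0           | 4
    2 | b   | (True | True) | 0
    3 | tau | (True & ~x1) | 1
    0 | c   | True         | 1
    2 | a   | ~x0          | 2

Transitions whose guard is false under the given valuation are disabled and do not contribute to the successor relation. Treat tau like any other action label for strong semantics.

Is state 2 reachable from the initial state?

9 transition(s) survive guard evaluation.
depth 0: {0}
depth 1: {1}  cumulative {0,1}
Reachable = {0,1}

Answer: UNREACHABLE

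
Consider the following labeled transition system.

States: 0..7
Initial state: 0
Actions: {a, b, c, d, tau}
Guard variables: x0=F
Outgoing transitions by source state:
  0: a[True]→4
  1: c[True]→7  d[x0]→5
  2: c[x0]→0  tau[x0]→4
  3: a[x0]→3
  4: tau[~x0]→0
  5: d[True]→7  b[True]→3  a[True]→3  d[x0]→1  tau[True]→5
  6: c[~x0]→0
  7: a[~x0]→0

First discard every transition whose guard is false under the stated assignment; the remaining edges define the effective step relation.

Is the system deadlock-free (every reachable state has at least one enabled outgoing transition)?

Answer: DEADLOCK-FREE

Trace:
R = {0,4}
  0: a→4  [1 exit(s)]
  4: tau→0  [1 exit(s)]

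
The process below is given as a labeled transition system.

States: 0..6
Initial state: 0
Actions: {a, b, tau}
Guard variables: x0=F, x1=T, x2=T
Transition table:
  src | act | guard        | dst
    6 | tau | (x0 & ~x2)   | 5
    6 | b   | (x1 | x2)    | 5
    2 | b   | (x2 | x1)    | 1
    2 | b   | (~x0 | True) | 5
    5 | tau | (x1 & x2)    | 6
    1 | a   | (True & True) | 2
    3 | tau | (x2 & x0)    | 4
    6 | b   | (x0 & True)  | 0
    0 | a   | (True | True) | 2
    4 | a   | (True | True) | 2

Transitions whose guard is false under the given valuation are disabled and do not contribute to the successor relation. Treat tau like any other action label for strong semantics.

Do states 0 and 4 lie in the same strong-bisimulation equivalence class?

Answer: BISIMILAR

Analysis:
Compute ~ classes (split until stable):
  P[0] = {{0,1,2,3,4,5,6}}
  P[1] = {{0,1,4},{2,6},{3},{5}}
  P[2] = {{0,1,4},{2},{3},{5},{6}}
5 equivalence class(es) (converged in 3)
[0]={0,1,4}  [4]={0,1,4}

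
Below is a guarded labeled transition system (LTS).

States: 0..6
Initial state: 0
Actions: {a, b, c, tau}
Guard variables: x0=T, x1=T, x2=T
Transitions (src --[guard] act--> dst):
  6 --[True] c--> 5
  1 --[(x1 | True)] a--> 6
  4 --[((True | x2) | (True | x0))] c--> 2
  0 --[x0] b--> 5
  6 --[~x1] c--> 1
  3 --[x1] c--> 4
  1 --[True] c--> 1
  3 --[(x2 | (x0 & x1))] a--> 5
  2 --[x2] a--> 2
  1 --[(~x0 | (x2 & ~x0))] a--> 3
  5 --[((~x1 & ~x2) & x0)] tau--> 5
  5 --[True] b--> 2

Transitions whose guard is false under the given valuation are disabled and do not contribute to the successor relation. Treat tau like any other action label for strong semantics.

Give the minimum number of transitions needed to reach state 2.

Answer: 2

Trace:
Breadth-first toward 2:
  Layer 0: {0}
  Layer 1: {5}
  Layer 2: {2}
depth(2)=2, e.g. b·b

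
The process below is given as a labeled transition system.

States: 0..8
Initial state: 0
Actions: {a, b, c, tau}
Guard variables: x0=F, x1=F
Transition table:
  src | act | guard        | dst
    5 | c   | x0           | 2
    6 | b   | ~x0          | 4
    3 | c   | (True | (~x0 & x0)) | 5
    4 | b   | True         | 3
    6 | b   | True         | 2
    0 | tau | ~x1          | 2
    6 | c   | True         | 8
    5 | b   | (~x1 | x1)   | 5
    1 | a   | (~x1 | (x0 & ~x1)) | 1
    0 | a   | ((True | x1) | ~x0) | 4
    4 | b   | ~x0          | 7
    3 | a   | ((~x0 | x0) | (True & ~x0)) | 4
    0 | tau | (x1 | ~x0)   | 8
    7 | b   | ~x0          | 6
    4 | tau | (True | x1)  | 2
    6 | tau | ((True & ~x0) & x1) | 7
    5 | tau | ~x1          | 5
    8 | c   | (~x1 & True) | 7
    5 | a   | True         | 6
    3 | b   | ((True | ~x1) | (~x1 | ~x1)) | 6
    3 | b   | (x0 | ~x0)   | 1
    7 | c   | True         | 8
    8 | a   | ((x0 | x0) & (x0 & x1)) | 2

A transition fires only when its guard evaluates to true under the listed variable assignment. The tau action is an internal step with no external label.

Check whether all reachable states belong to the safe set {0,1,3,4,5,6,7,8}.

Answer: INVARIANT VIOLATED at state 2

Working:
Safe = {0,1,3,4,5,6,7,8}
Reachable = {0,1,2,3,4,5,6,7,8}
  0: safe
  1: safe
  2: outside
  3: safe
  4: safe
  5: safe
  6: safe
  7: safe
  8: safe
counterexample path to 2: tau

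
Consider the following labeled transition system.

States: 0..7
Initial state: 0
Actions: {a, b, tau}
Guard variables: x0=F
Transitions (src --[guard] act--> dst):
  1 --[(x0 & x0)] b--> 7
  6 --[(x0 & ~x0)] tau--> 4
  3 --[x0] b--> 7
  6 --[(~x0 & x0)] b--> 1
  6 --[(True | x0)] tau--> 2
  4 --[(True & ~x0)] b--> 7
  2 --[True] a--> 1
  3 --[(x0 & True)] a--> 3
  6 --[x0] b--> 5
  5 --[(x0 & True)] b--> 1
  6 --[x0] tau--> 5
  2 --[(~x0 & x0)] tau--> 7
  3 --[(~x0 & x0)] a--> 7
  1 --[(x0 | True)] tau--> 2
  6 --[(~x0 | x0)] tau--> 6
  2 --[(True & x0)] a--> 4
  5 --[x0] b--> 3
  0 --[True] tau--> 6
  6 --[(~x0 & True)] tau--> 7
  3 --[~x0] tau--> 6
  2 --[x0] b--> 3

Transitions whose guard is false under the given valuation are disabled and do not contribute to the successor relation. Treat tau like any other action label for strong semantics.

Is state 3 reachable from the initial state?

Answer: UNREACHABLE

Trace:
Guard filter leaves 8 enabled edge(s).
L0 = {0}
L1 = {6}  now seen {0,6}
L2 = {2,7}  now seen {0,2,6,7}
L3 = {1}  now seen {0,1,2,6,7}
Reachable = {0,1,2,6,7}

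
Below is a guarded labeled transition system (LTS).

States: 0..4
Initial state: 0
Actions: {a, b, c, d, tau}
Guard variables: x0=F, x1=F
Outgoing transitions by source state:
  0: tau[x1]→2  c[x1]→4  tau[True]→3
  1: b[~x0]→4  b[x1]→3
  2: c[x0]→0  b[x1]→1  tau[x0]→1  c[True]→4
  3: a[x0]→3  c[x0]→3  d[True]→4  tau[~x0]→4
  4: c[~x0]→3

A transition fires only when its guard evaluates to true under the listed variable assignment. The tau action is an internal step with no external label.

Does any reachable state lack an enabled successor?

Reach set: {0,3,4}
  0: tau→3  [1 exit(s)]
  3: d→4  tau→4  [2 exit(s)]
  4: c→3  [1 exit(s)]

Answer: DEADLOCK-FREE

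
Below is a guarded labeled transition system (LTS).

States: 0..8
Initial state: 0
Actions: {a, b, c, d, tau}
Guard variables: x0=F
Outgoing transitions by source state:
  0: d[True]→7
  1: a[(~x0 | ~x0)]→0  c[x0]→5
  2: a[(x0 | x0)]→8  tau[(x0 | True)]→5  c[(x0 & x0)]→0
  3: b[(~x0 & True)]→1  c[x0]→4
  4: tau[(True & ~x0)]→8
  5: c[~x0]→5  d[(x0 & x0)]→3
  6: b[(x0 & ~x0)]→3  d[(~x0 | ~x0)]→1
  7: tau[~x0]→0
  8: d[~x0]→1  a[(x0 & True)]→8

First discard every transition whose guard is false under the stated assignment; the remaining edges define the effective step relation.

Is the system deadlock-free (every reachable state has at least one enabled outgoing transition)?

Answer: DEADLOCK-FREE

Trace:
Reach set: {0,7}
  0: d→7  [1 out]
  7: tau→0  [1 out]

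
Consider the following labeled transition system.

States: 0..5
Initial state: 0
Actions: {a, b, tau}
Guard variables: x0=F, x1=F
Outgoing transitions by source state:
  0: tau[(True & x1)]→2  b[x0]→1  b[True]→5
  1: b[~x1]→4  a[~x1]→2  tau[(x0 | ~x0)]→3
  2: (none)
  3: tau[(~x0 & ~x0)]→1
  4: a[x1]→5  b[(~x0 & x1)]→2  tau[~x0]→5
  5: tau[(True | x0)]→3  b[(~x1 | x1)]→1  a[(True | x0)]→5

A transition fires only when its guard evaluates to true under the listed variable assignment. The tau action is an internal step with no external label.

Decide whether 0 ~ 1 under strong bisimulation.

Compute ~ classes (split until stable):
  π0 = {{0,1,2,3,4,5}}
  π1 = {{0},{1,5},{2},{3,4}}
  π2 = {{0},{1},{2},{3,4},{5}}
  π3 = {{0},{1},{2},{3},{4},{5}}
stable after 4 split(s): 6 block(s)
[0]={0}  [1]={1}

Answer: NOT BISIMILAR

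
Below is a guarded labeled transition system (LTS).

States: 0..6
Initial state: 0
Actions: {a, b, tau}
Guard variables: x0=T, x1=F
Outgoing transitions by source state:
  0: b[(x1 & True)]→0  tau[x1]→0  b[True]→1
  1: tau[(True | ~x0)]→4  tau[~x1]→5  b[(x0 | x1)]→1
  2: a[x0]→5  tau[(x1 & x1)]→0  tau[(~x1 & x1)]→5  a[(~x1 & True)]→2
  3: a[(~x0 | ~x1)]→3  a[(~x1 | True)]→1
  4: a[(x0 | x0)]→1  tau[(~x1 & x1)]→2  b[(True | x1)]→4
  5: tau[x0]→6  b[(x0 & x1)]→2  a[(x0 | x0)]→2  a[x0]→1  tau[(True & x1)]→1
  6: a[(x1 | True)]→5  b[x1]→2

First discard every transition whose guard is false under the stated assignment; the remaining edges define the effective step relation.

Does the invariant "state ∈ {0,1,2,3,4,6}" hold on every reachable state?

Answer: INVARIANT VIOLATED at state 5

Trace:
Safe = {0,1,2,3,4,6}
Reachable = {0,1,2,4,5,6}
  0: safe
  1: safe
  2: safe
  4: safe
  5: ✗ unsafe
  6: safe
witness against invariant: b·tau → 5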